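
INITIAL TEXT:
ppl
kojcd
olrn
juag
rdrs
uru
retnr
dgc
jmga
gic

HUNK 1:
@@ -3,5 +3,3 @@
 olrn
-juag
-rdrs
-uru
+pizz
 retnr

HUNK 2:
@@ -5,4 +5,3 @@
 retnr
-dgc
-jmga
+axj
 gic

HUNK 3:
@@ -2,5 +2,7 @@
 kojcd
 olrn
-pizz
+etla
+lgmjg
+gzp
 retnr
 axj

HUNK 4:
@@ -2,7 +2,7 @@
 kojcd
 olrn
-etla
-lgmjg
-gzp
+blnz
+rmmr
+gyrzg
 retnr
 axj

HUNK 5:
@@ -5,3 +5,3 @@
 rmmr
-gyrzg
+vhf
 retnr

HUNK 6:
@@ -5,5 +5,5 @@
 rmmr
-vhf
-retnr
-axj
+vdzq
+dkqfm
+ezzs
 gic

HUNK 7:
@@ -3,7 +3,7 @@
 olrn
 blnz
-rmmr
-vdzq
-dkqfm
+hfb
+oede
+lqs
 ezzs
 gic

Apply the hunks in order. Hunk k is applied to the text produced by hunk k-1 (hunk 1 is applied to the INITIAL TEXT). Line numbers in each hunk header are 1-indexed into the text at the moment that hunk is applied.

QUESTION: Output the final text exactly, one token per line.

Hunk 1: at line 3 remove [juag,rdrs,uru] add [pizz] -> 8 lines: ppl kojcd olrn pizz retnr dgc jmga gic
Hunk 2: at line 5 remove [dgc,jmga] add [axj] -> 7 lines: ppl kojcd olrn pizz retnr axj gic
Hunk 3: at line 2 remove [pizz] add [etla,lgmjg,gzp] -> 9 lines: ppl kojcd olrn etla lgmjg gzp retnr axj gic
Hunk 4: at line 2 remove [etla,lgmjg,gzp] add [blnz,rmmr,gyrzg] -> 9 lines: ppl kojcd olrn blnz rmmr gyrzg retnr axj gic
Hunk 5: at line 5 remove [gyrzg] add [vhf] -> 9 lines: ppl kojcd olrn blnz rmmr vhf retnr axj gic
Hunk 6: at line 5 remove [vhf,retnr,axj] add [vdzq,dkqfm,ezzs] -> 9 lines: ppl kojcd olrn blnz rmmr vdzq dkqfm ezzs gic
Hunk 7: at line 3 remove [rmmr,vdzq,dkqfm] add [hfb,oede,lqs] -> 9 lines: ppl kojcd olrn blnz hfb oede lqs ezzs gic

Answer: ppl
kojcd
olrn
blnz
hfb
oede
lqs
ezzs
gic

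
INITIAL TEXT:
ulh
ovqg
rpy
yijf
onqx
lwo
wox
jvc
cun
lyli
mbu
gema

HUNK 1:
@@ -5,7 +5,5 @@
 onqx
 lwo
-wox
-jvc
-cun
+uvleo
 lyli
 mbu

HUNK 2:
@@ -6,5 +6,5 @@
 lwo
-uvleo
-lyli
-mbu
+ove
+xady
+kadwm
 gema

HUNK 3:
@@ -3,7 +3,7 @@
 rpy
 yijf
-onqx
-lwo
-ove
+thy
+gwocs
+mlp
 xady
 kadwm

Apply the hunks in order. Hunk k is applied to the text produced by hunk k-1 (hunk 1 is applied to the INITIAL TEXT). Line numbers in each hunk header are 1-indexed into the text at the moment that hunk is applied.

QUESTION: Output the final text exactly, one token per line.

Answer: ulh
ovqg
rpy
yijf
thy
gwocs
mlp
xady
kadwm
gema

Derivation:
Hunk 1: at line 5 remove [wox,jvc,cun] add [uvleo] -> 10 lines: ulh ovqg rpy yijf onqx lwo uvleo lyli mbu gema
Hunk 2: at line 6 remove [uvleo,lyli,mbu] add [ove,xady,kadwm] -> 10 lines: ulh ovqg rpy yijf onqx lwo ove xady kadwm gema
Hunk 3: at line 3 remove [onqx,lwo,ove] add [thy,gwocs,mlp] -> 10 lines: ulh ovqg rpy yijf thy gwocs mlp xady kadwm gema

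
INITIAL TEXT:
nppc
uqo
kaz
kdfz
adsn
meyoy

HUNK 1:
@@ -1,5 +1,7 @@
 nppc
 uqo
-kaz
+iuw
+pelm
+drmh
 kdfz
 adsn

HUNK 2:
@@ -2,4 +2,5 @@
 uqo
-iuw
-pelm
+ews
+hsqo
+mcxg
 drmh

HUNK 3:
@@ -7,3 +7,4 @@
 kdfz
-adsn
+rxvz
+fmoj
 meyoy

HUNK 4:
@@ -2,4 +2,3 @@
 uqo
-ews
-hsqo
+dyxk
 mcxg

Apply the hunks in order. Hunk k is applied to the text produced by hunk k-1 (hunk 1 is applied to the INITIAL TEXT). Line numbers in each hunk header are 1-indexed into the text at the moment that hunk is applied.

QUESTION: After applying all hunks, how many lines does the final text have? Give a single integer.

Hunk 1: at line 1 remove [kaz] add [iuw,pelm,drmh] -> 8 lines: nppc uqo iuw pelm drmh kdfz adsn meyoy
Hunk 2: at line 2 remove [iuw,pelm] add [ews,hsqo,mcxg] -> 9 lines: nppc uqo ews hsqo mcxg drmh kdfz adsn meyoy
Hunk 3: at line 7 remove [adsn] add [rxvz,fmoj] -> 10 lines: nppc uqo ews hsqo mcxg drmh kdfz rxvz fmoj meyoy
Hunk 4: at line 2 remove [ews,hsqo] add [dyxk] -> 9 lines: nppc uqo dyxk mcxg drmh kdfz rxvz fmoj meyoy
Final line count: 9

Answer: 9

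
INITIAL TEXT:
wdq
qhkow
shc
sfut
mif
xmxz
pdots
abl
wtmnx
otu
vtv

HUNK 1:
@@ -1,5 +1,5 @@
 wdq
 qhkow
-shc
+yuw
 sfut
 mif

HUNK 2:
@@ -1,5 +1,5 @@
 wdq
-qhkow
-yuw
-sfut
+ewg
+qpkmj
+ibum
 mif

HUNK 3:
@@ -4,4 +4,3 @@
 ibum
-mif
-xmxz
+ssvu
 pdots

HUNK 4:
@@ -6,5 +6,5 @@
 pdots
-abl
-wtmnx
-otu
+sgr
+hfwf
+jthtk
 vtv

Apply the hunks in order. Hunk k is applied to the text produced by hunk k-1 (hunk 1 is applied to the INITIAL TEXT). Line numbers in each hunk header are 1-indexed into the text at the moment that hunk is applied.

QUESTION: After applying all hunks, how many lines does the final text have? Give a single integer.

Answer: 10

Derivation:
Hunk 1: at line 1 remove [shc] add [yuw] -> 11 lines: wdq qhkow yuw sfut mif xmxz pdots abl wtmnx otu vtv
Hunk 2: at line 1 remove [qhkow,yuw,sfut] add [ewg,qpkmj,ibum] -> 11 lines: wdq ewg qpkmj ibum mif xmxz pdots abl wtmnx otu vtv
Hunk 3: at line 4 remove [mif,xmxz] add [ssvu] -> 10 lines: wdq ewg qpkmj ibum ssvu pdots abl wtmnx otu vtv
Hunk 4: at line 6 remove [abl,wtmnx,otu] add [sgr,hfwf,jthtk] -> 10 lines: wdq ewg qpkmj ibum ssvu pdots sgr hfwf jthtk vtv
Final line count: 10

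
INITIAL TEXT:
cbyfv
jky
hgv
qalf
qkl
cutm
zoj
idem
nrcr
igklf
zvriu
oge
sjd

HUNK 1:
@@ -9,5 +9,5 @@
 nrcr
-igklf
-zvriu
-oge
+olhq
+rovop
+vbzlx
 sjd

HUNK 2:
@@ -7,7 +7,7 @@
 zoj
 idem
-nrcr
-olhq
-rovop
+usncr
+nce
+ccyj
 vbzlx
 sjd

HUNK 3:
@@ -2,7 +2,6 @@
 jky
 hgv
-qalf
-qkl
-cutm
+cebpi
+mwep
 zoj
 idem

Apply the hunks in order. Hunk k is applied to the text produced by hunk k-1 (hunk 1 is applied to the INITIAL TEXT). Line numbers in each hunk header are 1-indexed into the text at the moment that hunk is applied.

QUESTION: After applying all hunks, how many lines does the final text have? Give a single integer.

Answer: 12

Derivation:
Hunk 1: at line 9 remove [igklf,zvriu,oge] add [olhq,rovop,vbzlx] -> 13 lines: cbyfv jky hgv qalf qkl cutm zoj idem nrcr olhq rovop vbzlx sjd
Hunk 2: at line 7 remove [nrcr,olhq,rovop] add [usncr,nce,ccyj] -> 13 lines: cbyfv jky hgv qalf qkl cutm zoj idem usncr nce ccyj vbzlx sjd
Hunk 3: at line 2 remove [qalf,qkl,cutm] add [cebpi,mwep] -> 12 lines: cbyfv jky hgv cebpi mwep zoj idem usncr nce ccyj vbzlx sjd
Final line count: 12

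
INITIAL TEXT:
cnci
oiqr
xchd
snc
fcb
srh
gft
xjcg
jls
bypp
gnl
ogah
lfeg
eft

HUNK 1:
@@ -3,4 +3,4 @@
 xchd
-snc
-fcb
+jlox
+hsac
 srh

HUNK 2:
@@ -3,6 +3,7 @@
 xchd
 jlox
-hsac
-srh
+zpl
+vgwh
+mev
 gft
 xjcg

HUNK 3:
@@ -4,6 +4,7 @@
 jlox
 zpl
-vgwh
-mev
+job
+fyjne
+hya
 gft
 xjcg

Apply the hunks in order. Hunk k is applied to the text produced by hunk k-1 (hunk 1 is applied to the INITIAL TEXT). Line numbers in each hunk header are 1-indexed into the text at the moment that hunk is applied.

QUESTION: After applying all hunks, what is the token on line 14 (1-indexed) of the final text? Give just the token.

Answer: ogah

Derivation:
Hunk 1: at line 3 remove [snc,fcb] add [jlox,hsac] -> 14 lines: cnci oiqr xchd jlox hsac srh gft xjcg jls bypp gnl ogah lfeg eft
Hunk 2: at line 3 remove [hsac,srh] add [zpl,vgwh,mev] -> 15 lines: cnci oiqr xchd jlox zpl vgwh mev gft xjcg jls bypp gnl ogah lfeg eft
Hunk 3: at line 4 remove [vgwh,mev] add [job,fyjne,hya] -> 16 lines: cnci oiqr xchd jlox zpl job fyjne hya gft xjcg jls bypp gnl ogah lfeg eft
Final line 14: ogah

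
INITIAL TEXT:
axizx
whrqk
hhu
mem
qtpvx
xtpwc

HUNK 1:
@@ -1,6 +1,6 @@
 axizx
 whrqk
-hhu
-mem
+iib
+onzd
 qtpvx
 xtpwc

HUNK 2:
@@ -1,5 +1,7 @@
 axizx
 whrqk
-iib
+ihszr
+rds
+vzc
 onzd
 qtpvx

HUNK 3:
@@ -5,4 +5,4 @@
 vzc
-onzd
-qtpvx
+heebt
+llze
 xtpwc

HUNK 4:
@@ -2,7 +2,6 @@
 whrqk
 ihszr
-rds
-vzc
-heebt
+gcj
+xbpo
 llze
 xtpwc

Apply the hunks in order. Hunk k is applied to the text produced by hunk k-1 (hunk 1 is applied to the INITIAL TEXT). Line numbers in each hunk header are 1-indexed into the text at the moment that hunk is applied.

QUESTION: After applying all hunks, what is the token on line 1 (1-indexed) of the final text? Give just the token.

Answer: axizx

Derivation:
Hunk 1: at line 1 remove [hhu,mem] add [iib,onzd] -> 6 lines: axizx whrqk iib onzd qtpvx xtpwc
Hunk 2: at line 1 remove [iib] add [ihszr,rds,vzc] -> 8 lines: axizx whrqk ihszr rds vzc onzd qtpvx xtpwc
Hunk 3: at line 5 remove [onzd,qtpvx] add [heebt,llze] -> 8 lines: axizx whrqk ihszr rds vzc heebt llze xtpwc
Hunk 4: at line 2 remove [rds,vzc,heebt] add [gcj,xbpo] -> 7 lines: axizx whrqk ihszr gcj xbpo llze xtpwc
Final line 1: axizx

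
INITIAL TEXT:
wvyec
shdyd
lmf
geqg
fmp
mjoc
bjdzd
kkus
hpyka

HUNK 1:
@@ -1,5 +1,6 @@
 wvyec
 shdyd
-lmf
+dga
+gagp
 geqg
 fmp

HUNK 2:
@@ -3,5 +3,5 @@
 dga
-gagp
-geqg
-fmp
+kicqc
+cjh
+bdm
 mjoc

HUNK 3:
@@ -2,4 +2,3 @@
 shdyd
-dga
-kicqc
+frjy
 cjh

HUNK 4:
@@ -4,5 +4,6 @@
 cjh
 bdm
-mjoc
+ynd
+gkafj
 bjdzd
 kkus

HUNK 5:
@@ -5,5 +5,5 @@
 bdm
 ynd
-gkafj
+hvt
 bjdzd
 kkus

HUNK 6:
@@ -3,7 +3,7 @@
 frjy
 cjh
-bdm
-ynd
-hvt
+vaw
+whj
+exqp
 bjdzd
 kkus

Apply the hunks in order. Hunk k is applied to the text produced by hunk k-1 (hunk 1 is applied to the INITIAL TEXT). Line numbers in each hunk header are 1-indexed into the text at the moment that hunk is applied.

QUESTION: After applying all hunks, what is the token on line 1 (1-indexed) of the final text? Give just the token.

Answer: wvyec

Derivation:
Hunk 1: at line 1 remove [lmf] add [dga,gagp] -> 10 lines: wvyec shdyd dga gagp geqg fmp mjoc bjdzd kkus hpyka
Hunk 2: at line 3 remove [gagp,geqg,fmp] add [kicqc,cjh,bdm] -> 10 lines: wvyec shdyd dga kicqc cjh bdm mjoc bjdzd kkus hpyka
Hunk 3: at line 2 remove [dga,kicqc] add [frjy] -> 9 lines: wvyec shdyd frjy cjh bdm mjoc bjdzd kkus hpyka
Hunk 4: at line 4 remove [mjoc] add [ynd,gkafj] -> 10 lines: wvyec shdyd frjy cjh bdm ynd gkafj bjdzd kkus hpyka
Hunk 5: at line 5 remove [gkafj] add [hvt] -> 10 lines: wvyec shdyd frjy cjh bdm ynd hvt bjdzd kkus hpyka
Hunk 6: at line 3 remove [bdm,ynd,hvt] add [vaw,whj,exqp] -> 10 lines: wvyec shdyd frjy cjh vaw whj exqp bjdzd kkus hpyka
Final line 1: wvyec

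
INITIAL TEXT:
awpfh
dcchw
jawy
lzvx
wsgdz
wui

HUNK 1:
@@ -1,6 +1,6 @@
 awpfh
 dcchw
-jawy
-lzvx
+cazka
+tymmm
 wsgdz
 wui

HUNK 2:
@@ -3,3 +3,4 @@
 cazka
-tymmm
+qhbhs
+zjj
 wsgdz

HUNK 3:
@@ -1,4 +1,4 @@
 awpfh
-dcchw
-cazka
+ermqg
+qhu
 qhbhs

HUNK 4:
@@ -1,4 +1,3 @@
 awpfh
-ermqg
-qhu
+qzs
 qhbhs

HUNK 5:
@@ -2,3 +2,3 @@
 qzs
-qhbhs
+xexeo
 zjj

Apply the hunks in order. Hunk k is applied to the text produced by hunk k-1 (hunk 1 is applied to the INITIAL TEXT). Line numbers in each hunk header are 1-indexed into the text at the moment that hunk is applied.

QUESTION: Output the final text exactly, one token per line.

Answer: awpfh
qzs
xexeo
zjj
wsgdz
wui

Derivation:
Hunk 1: at line 1 remove [jawy,lzvx] add [cazka,tymmm] -> 6 lines: awpfh dcchw cazka tymmm wsgdz wui
Hunk 2: at line 3 remove [tymmm] add [qhbhs,zjj] -> 7 lines: awpfh dcchw cazka qhbhs zjj wsgdz wui
Hunk 3: at line 1 remove [dcchw,cazka] add [ermqg,qhu] -> 7 lines: awpfh ermqg qhu qhbhs zjj wsgdz wui
Hunk 4: at line 1 remove [ermqg,qhu] add [qzs] -> 6 lines: awpfh qzs qhbhs zjj wsgdz wui
Hunk 5: at line 2 remove [qhbhs] add [xexeo] -> 6 lines: awpfh qzs xexeo zjj wsgdz wui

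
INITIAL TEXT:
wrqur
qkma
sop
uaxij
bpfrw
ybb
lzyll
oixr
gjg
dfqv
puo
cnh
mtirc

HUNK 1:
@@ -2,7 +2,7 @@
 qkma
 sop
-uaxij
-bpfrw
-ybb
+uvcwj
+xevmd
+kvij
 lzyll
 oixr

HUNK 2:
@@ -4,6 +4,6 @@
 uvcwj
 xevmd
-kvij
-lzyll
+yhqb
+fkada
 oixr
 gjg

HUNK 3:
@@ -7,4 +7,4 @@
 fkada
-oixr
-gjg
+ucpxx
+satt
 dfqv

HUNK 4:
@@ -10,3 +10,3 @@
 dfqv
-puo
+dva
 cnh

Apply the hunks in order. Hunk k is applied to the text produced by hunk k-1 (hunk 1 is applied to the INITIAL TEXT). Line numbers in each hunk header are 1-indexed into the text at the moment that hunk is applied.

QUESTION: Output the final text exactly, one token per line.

Answer: wrqur
qkma
sop
uvcwj
xevmd
yhqb
fkada
ucpxx
satt
dfqv
dva
cnh
mtirc

Derivation:
Hunk 1: at line 2 remove [uaxij,bpfrw,ybb] add [uvcwj,xevmd,kvij] -> 13 lines: wrqur qkma sop uvcwj xevmd kvij lzyll oixr gjg dfqv puo cnh mtirc
Hunk 2: at line 4 remove [kvij,lzyll] add [yhqb,fkada] -> 13 lines: wrqur qkma sop uvcwj xevmd yhqb fkada oixr gjg dfqv puo cnh mtirc
Hunk 3: at line 7 remove [oixr,gjg] add [ucpxx,satt] -> 13 lines: wrqur qkma sop uvcwj xevmd yhqb fkada ucpxx satt dfqv puo cnh mtirc
Hunk 4: at line 10 remove [puo] add [dva] -> 13 lines: wrqur qkma sop uvcwj xevmd yhqb fkada ucpxx satt dfqv dva cnh mtirc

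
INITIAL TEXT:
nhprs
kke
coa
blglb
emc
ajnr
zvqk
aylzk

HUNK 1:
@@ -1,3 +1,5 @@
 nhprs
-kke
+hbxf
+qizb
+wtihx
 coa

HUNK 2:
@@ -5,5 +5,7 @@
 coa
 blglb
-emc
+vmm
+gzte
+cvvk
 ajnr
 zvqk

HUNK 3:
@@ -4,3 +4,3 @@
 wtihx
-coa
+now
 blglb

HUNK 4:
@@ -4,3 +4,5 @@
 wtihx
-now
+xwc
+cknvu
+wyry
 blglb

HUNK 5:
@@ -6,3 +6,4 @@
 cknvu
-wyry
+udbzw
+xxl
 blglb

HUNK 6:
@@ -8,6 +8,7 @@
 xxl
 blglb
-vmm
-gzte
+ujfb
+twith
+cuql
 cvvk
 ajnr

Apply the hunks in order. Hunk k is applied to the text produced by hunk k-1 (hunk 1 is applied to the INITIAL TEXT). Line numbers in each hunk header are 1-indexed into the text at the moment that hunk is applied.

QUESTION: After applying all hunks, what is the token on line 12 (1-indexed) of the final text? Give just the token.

Hunk 1: at line 1 remove [kke] add [hbxf,qizb,wtihx] -> 10 lines: nhprs hbxf qizb wtihx coa blglb emc ajnr zvqk aylzk
Hunk 2: at line 5 remove [emc] add [vmm,gzte,cvvk] -> 12 lines: nhprs hbxf qizb wtihx coa blglb vmm gzte cvvk ajnr zvqk aylzk
Hunk 3: at line 4 remove [coa] add [now] -> 12 lines: nhprs hbxf qizb wtihx now blglb vmm gzte cvvk ajnr zvqk aylzk
Hunk 4: at line 4 remove [now] add [xwc,cknvu,wyry] -> 14 lines: nhprs hbxf qizb wtihx xwc cknvu wyry blglb vmm gzte cvvk ajnr zvqk aylzk
Hunk 5: at line 6 remove [wyry] add [udbzw,xxl] -> 15 lines: nhprs hbxf qizb wtihx xwc cknvu udbzw xxl blglb vmm gzte cvvk ajnr zvqk aylzk
Hunk 6: at line 8 remove [vmm,gzte] add [ujfb,twith,cuql] -> 16 lines: nhprs hbxf qizb wtihx xwc cknvu udbzw xxl blglb ujfb twith cuql cvvk ajnr zvqk aylzk
Final line 12: cuql

Answer: cuql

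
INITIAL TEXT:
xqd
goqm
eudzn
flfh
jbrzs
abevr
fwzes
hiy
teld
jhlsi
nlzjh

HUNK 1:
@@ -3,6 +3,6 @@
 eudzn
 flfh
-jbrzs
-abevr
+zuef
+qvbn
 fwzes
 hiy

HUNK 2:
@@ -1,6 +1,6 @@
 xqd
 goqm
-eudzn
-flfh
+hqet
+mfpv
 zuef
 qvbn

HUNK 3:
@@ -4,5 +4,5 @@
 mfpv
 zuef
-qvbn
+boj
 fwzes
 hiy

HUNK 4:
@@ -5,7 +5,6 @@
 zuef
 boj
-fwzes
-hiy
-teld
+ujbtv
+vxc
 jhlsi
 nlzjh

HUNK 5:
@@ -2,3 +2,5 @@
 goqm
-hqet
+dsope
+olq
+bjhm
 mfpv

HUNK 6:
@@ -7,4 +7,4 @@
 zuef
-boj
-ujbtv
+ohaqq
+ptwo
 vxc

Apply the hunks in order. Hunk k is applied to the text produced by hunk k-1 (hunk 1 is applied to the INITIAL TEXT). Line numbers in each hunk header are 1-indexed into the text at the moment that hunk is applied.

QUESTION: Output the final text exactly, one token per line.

Answer: xqd
goqm
dsope
olq
bjhm
mfpv
zuef
ohaqq
ptwo
vxc
jhlsi
nlzjh

Derivation:
Hunk 1: at line 3 remove [jbrzs,abevr] add [zuef,qvbn] -> 11 lines: xqd goqm eudzn flfh zuef qvbn fwzes hiy teld jhlsi nlzjh
Hunk 2: at line 1 remove [eudzn,flfh] add [hqet,mfpv] -> 11 lines: xqd goqm hqet mfpv zuef qvbn fwzes hiy teld jhlsi nlzjh
Hunk 3: at line 4 remove [qvbn] add [boj] -> 11 lines: xqd goqm hqet mfpv zuef boj fwzes hiy teld jhlsi nlzjh
Hunk 4: at line 5 remove [fwzes,hiy,teld] add [ujbtv,vxc] -> 10 lines: xqd goqm hqet mfpv zuef boj ujbtv vxc jhlsi nlzjh
Hunk 5: at line 2 remove [hqet] add [dsope,olq,bjhm] -> 12 lines: xqd goqm dsope olq bjhm mfpv zuef boj ujbtv vxc jhlsi nlzjh
Hunk 6: at line 7 remove [boj,ujbtv] add [ohaqq,ptwo] -> 12 lines: xqd goqm dsope olq bjhm mfpv zuef ohaqq ptwo vxc jhlsi nlzjh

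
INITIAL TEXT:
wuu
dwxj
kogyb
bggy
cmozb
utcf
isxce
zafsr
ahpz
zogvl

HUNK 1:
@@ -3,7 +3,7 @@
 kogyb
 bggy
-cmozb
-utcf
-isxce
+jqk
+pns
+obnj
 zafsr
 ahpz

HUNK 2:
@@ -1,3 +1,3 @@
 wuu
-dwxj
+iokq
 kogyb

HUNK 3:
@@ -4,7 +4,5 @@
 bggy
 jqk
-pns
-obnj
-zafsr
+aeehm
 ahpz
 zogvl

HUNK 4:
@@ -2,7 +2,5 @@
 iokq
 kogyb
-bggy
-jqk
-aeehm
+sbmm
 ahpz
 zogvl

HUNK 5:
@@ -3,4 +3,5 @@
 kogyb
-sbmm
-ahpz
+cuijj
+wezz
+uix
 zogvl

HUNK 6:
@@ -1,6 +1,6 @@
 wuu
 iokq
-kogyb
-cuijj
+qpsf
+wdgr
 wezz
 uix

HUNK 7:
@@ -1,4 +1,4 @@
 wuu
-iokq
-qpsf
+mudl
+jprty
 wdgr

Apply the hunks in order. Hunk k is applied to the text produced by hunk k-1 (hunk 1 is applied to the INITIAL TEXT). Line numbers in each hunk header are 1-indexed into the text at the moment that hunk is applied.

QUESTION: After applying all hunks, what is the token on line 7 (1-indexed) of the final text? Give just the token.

Answer: zogvl

Derivation:
Hunk 1: at line 3 remove [cmozb,utcf,isxce] add [jqk,pns,obnj] -> 10 lines: wuu dwxj kogyb bggy jqk pns obnj zafsr ahpz zogvl
Hunk 2: at line 1 remove [dwxj] add [iokq] -> 10 lines: wuu iokq kogyb bggy jqk pns obnj zafsr ahpz zogvl
Hunk 3: at line 4 remove [pns,obnj,zafsr] add [aeehm] -> 8 lines: wuu iokq kogyb bggy jqk aeehm ahpz zogvl
Hunk 4: at line 2 remove [bggy,jqk,aeehm] add [sbmm] -> 6 lines: wuu iokq kogyb sbmm ahpz zogvl
Hunk 5: at line 3 remove [sbmm,ahpz] add [cuijj,wezz,uix] -> 7 lines: wuu iokq kogyb cuijj wezz uix zogvl
Hunk 6: at line 1 remove [kogyb,cuijj] add [qpsf,wdgr] -> 7 lines: wuu iokq qpsf wdgr wezz uix zogvl
Hunk 7: at line 1 remove [iokq,qpsf] add [mudl,jprty] -> 7 lines: wuu mudl jprty wdgr wezz uix zogvl
Final line 7: zogvl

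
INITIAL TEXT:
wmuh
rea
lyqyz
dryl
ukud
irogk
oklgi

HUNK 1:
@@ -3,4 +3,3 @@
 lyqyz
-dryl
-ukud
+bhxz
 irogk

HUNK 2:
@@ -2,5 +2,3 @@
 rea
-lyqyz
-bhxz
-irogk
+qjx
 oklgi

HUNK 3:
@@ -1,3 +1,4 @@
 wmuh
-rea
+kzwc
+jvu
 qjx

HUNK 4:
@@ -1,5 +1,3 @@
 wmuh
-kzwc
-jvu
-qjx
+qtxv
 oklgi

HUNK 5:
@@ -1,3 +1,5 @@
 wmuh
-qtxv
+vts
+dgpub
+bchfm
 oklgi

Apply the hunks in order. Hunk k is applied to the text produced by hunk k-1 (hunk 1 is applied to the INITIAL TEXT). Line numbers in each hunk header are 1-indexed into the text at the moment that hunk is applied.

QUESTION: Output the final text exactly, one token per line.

Hunk 1: at line 3 remove [dryl,ukud] add [bhxz] -> 6 lines: wmuh rea lyqyz bhxz irogk oklgi
Hunk 2: at line 2 remove [lyqyz,bhxz,irogk] add [qjx] -> 4 lines: wmuh rea qjx oklgi
Hunk 3: at line 1 remove [rea] add [kzwc,jvu] -> 5 lines: wmuh kzwc jvu qjx oklgi
Hunk 4: at line 1 remove [kzwc,jvu,qjx] add [qtxv] -> 3 lines: wmuh qtxv oklgi
Hunk 5: at line 1 remove [qtxv] add [vts,dgpub,bchfm] -> 5 lines: wmuh vts dgpub bchfm oklgi

Answer: wmuh
vts
dgpub
bchfm
oklgi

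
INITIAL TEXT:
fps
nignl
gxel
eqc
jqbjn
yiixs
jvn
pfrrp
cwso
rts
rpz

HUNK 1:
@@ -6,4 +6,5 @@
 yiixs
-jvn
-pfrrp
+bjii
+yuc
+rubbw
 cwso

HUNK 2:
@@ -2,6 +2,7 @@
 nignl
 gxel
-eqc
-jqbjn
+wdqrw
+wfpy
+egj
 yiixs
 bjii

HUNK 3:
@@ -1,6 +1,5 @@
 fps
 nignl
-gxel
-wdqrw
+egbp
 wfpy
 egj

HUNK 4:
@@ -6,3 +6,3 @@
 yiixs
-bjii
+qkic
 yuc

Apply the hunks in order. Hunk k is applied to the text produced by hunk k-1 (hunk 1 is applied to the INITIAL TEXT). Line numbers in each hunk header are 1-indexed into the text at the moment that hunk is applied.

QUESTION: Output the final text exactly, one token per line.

Answer: fps
nignl
egbp
wfpy
egj
yiixs
qkic
yuc
rubbw
cwso
rts
rpz

Derivation:
Hunk 1: at line 6 remove [jvn,pfrrp] add [bjii,yuc,rubbw] -> 12 lines: fps nignl gxel eqc jqbjn yiixs bjii yuc rubbw cwso rts rpz
Hunk 2: at line 2 remove [eqc,jqbjn] add [wdqrw,wfpy,egj] -> 13 lines: fps nignl gxel wdqrw wfpy egj yiixs bjii yuc rubbw cwso rts rpz
Hunk 3: at line 1 remove [gxel,wdqrw] add [egbp] -> 12 lines: fps nignl egbp wfpy egj yiixs bjii yuc rubbw cwso rts rpz
Hunk 4: at line 6 remove [bjii] add [qkic] -> 12 lines: fps nignl egbp wfpy egj yiixs qkic yuc rubbw cwso rts rpz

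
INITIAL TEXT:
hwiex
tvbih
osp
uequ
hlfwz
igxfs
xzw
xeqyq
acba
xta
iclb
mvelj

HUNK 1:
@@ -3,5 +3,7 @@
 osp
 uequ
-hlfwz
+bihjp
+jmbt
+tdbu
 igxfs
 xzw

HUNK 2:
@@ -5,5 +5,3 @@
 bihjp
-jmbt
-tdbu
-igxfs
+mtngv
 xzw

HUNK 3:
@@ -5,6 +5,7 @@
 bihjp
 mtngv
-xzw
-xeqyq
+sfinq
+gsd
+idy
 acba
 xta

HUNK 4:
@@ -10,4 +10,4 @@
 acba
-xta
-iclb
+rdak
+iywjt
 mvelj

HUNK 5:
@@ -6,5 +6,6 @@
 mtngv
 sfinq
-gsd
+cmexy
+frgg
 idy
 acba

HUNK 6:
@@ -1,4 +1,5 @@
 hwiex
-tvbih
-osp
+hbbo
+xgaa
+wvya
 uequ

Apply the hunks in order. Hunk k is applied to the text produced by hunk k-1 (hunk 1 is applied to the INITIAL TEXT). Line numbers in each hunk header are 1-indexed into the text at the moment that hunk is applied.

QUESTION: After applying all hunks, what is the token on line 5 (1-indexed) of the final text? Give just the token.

Hunk 1: at line 3 remove [hlfwz] add [bihjp,jmbt,tdbu] -> 14 lines: hwiex tvbih osp uequ bihjp jmbt tdbu igxfs xzw xeqyq acba xta iclb mvelj
Hunk 2: at line 5 remove [jmbt,tdbu,igxfs] add [mtngv] -> 12 lines: hwiex tvbih osp uequ bihjp mtngv xzw xeqyq acba xta iclb mvelj
Hunk 3: at line 5 remove [xzw,xeqyq] add [sfinq,gsd,idy] -> 13 lines: hwiex tvbih osp uequ bihjp mtngv sfinq gsd idy acba xta iclb mvelj
Hunk 4: at line 10 remove [xta,iclb] add [rdak,iywjt] -> 13 lines: hwiex tvbih osp uequ bihjp mtngv sfinq gsd idy acba rdak iywjt mvelj
Hunk 5: at line 6 remove [gsd] add [cmexy,frgg] -> 14 lines: hwiex tvbih osp uequ bihjp mtngv sfinq cmexy frgg idy acba rdak iywjt mvelj
Hunk 6: at line 1 remove [tvbih,osp] add [hbbo,xgaa,wvya] -> 15 lines: hwiex hbbo xgaa wvya uequ bihjp mtngv sfinq cmexy frgg idy acba rdak iywjt mvelj
Final line 5: uequ

Answer: uequ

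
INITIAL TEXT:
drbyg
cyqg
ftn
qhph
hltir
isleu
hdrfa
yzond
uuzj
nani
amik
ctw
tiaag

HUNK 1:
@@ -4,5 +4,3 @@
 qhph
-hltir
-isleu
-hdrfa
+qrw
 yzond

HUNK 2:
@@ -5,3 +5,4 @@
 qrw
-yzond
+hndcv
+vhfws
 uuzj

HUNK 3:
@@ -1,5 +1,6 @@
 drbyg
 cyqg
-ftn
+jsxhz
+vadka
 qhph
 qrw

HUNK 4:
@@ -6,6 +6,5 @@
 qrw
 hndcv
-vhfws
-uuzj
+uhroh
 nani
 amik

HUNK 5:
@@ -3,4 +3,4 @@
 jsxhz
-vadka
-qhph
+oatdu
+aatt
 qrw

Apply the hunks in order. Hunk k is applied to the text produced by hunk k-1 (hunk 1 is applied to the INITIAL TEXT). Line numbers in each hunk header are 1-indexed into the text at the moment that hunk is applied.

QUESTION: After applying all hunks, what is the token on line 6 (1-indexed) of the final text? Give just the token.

Hunk 1: at line 4 remove [hltir,isleu,hdrfa] add [qrw] -> 11 lines: drbyg cyqg ftn qhph qrw yzond uuzj nani amik ctw tiaag
Hunk 2: at line 5 remove [yzond] add [hndcv,vhfws] -> 12 lines: drbyg cyqg ftn qhph qrw hndcv vhfws uuzj nani amik ctw tiaag
Hunk 3: at line 1 remove [ftn] add [jsxhz,vadka] -> 13 lines: drbyg cyqg jsxhz vadka qhph qrw hndcv vhfws uuzj nani amik ctw tiaag
Hunk 4: at line 6 remove [vhfws,uuzj] add [uhroh] -> 12 lines: drbyg cyqg jsxhz vadka qhph qrw hndcv uhroh nani amik ctw tiaag
Hunk 5: at line 3 remove [vadka,qhph] add [oatdu,aatt] -> 12 lines: drbyg cyqg jsxhz oatdu aatt qrw hndcv uhroh nani amik ctw tiaag
Final line 6: qrw

Answer: qrw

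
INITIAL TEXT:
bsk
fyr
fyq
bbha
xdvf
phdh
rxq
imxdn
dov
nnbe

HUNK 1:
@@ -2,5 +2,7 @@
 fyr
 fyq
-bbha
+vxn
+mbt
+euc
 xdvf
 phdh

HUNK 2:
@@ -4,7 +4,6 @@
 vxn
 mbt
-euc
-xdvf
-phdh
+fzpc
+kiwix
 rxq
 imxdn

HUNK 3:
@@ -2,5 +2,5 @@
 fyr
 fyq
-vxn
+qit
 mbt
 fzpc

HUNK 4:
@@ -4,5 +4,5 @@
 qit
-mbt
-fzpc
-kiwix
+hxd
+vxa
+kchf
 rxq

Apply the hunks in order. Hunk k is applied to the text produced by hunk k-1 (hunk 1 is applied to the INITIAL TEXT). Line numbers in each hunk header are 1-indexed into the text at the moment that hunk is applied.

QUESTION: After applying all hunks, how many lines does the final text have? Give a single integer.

Hunk 1: at line 2 remove [bbha] add [vxn,mbt,euc] -> 12 lines: bsk fyr fyq vxn mbt euc xdvf phdh rxq imxdn dov nnbe
Hunk 2: at line 4 remove [euc,xdvf,phdh] add [fzpc,kiwix] -> 11 lines: bsk fyr fyq vxn mbt fzpc kiwix rxq imxdn dov nnbe
Hunk 3: at line 2 remove [vxn] add [qit] -> 11 lines: bsk fyr fyq qit mbt fzpc kiwix rxq imxdn dov nnbe
Hunk 4: at line 4 remove [mbt,fzpc,kiwix] add [hxd,vxa,kchf] -> 11 lines: bsk fyr fyq qit hxd vxa kchf rxq imxdn dov nnbe
Final line count: 11

Answer: 11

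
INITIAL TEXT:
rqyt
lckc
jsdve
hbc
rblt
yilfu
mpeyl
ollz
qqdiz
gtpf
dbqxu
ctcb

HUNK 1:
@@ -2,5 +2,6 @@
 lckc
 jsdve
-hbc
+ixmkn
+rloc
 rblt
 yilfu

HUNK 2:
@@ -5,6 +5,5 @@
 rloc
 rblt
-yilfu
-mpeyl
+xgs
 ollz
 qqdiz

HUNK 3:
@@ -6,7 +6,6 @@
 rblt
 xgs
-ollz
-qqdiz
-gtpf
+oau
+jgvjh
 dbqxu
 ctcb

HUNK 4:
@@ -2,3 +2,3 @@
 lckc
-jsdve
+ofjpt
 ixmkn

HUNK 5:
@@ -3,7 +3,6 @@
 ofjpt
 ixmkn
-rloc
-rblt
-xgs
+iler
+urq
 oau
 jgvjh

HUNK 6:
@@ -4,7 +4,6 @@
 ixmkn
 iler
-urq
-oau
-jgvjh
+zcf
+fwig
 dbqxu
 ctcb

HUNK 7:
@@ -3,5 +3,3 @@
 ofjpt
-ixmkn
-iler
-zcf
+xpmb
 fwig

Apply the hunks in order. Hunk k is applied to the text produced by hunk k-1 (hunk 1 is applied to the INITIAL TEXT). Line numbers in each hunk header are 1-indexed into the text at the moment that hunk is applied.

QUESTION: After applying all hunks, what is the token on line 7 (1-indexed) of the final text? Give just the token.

Answer: ctcb

Derivation:
Hunk 1: at line 2 remove [hbc] add [ixmkn,rloc] -> 13 lines: rqyt lckc jsdve ixmkn rloc rblt yilfu mpeyl ollz qqdiz gtpf dbqxu ctcb
Hunk 2: at line 5 remove [yilfu,mpeyl] add [xgs] -> 12 lines: rqyt lckc jsdve ixmkn rloc rblt xgs ollz qqdiz gtpf dbqxu ctcb
Hunk 3: at line 6 remove [ollz,qqdiz,gtpf] add [oau,jgvjh] -> 11 lines: rqyt lckc jsdve ixmkn rloc rblt xgs oau jgvjh dbqxu ctcb
Hunk 4: at line 2 remove [jsdve] add [ofjpt] -> 11 lines: rqyt lckc ofjpt ixmkn rloc rblt xgs oau jgvjh dbqxu ctcb
Hunk 5: at line 3 remove [rloc,rblt,xgs] add [iler,urq] -> 10 lines: rqyt lckc ofjpt ixmkn iler urq oau jgvjh dbqxu ctcb
Hunk 6: at line 4 remove [urq,oau,jgvjh] add [zcf,fwig] -> 9 lines: rqyt lckc ofjpt ixmkn iler zcf fwig dbqxu ctcb
Hunk 7: at line 3 remove [ixmkn,iler,zcf] add [xpmb] -> 7 lines: rqyt lckc ofjpt xpmb fwig dbqxu ctcb
Final line 7: ctcb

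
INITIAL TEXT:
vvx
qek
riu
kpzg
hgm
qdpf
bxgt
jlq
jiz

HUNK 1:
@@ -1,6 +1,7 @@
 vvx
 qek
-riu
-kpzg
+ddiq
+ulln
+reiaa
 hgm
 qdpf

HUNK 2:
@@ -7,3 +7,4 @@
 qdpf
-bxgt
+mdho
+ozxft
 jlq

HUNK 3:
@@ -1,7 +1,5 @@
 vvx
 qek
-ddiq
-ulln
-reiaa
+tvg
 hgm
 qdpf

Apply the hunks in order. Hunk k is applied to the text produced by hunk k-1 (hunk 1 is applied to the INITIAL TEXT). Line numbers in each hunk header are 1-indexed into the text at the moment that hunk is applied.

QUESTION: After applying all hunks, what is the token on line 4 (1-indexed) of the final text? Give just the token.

Hunk 1: at line 1 remove [riu,kpzg] add [ddiq,ulln,reiaa] -> 10 lines: vvx qek ddiq ulln reiaa hgm qdpf bxgt jlq jiz
Hunk 2: at line 7 remove [bxgt] add [mdho,ozxft] -> 11 lines: vvx qek ddiq ulln reiaa hgm qdpf mdho ozxft jlq jiz
Hunk 3: at line 1 remove [ddiq,ulln,reiaa] add [tvg] -> 9 lines: vvx qek tvg hgm qdpf mdho ozxft jlq jiz
Final line 4: hgm

Answer: hgm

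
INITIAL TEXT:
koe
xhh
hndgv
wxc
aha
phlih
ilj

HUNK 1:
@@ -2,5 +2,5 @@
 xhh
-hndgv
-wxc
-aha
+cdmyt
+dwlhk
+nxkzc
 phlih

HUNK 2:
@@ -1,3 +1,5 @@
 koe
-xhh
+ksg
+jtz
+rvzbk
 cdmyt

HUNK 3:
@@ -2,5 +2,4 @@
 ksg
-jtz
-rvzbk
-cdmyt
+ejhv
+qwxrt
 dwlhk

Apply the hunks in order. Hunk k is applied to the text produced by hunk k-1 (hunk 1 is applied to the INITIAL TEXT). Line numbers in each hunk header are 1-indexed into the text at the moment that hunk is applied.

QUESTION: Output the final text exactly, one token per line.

Answer: koe
ksg
ejhv
qwxrt
dwlhk
nxkzc
phlih
ilj

Derivation:
Hunk 1: at line 2 remove [hndgv,wxc,aha] add [cdmyt,dwlhk,nxkzc] -> 7 lines: koe xhh cdmyt dwlhk nxkzc phlih ilj
Hunk 2: at line 1 remove [xhh] add [ksg,jtz,rvzbk] -> 9 lines: koe ksg jtz rvzbk cdmyt dwlhk nxkzc phlih ilj
Hunk 3: at line 2 remove [jtz,rvzbk,cdmyt] add [ejhv,qwxrt] -> 8 lines: koe ksg ejhv qwxrt dwlhk nxkzc phlih ilj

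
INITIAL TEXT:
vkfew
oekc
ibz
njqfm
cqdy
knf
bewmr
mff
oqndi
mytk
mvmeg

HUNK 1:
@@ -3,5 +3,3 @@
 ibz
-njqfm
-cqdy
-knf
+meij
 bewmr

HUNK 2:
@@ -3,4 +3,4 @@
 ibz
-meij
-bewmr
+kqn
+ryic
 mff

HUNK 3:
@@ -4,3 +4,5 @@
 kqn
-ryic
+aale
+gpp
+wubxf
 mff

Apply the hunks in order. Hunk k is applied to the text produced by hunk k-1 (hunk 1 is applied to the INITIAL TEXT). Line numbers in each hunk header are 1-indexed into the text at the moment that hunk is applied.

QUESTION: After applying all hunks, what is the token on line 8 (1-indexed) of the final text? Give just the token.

Hunk 1: at line 3 remove [njqfm,cqdy,knf] add [meij] -> 9 lines: vkfew oekc ibz meij bewmr mff oqndi mytk mvmeg
Hunk 2: at line 3 remove [meij,bewmr] add [kqn,ryic] -> 9 lines: vkfew oekc ibz kqn ryic mff oqndi mytk mvmeg
Hunk 3: at line 4 remove [ryic] add [aale,gpp,wubxf] -> 11 lines: vkfew oekc ibz kqn aale gpp wubxf mff oqndi mytk mvmeg
Final line 8: mff

Answer: mff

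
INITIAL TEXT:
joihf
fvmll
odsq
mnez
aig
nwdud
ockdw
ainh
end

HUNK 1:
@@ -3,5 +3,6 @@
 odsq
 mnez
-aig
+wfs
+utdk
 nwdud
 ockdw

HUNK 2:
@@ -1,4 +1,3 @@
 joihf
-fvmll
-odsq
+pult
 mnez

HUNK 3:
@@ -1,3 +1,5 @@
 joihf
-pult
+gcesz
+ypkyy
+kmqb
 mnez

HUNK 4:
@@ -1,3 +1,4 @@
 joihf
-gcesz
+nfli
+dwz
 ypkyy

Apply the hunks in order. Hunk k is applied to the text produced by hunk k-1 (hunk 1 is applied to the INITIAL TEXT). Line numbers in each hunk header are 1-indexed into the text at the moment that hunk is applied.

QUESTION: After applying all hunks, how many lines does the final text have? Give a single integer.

Answer: 12

Derivation:
Hunk 1: at line 3 remove [aig] add [wfs,utdk] -> 10 lines: joihf fvmll odsq mnez wfs utdk nwdud ockdw ainh end
Hunk 2: at line 1 remove [fvmll,odsq] add [pult] -> 9 lines: joihf pult mnez wfs utdk nwdud ockdw ainh end
Hunk 3: at line 1 remove [pult] add [gcesz,ypkyy,kmqb] -> 11 lines: joihf gcesz ypkyy kmqb mnez wfs utdk nwdud ockdw ainh end
Hunk 4: at line 1 remove [gcesz] add [nfli,dwz] -> 12 lines: joihf nfli dwz ypkyy kmqb mnez wfs utdk nwdud ockdw ainh end
Final line count: 12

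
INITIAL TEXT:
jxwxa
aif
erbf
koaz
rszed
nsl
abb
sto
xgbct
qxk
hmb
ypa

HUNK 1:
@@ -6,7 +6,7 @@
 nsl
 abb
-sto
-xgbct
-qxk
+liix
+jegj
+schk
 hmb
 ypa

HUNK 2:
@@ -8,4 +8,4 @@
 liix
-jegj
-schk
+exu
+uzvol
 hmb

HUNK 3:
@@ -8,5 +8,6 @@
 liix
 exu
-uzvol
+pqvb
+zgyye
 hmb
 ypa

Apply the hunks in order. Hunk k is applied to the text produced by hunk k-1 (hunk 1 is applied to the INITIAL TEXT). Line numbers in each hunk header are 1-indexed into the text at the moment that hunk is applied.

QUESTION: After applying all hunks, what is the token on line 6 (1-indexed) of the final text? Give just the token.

Answer: nsl

Derivation:
Hunk 1: at line 6 remove [sto,xgbct,qxk] add [liix,jegj,schk] -> 12 lines: jxwxa aif erbf koaz rszed nsl abb liix jegj schk hmb ypa
Hunk 2: at line 8 remove [jegj,schk] add [exu,uzvol] -> 12 lines: jxwxa aif erbf koaz rszed nsl abb liix exu uzvol hmb ypa
Hunk 3: at line 8 remove [uzvol] add [pqvb,zgyye] -> 13 lines: jxwxa aif erbf koaz rszed nsl abb liix exu pqvb zgyye hmb ypa
Final line 6: nsl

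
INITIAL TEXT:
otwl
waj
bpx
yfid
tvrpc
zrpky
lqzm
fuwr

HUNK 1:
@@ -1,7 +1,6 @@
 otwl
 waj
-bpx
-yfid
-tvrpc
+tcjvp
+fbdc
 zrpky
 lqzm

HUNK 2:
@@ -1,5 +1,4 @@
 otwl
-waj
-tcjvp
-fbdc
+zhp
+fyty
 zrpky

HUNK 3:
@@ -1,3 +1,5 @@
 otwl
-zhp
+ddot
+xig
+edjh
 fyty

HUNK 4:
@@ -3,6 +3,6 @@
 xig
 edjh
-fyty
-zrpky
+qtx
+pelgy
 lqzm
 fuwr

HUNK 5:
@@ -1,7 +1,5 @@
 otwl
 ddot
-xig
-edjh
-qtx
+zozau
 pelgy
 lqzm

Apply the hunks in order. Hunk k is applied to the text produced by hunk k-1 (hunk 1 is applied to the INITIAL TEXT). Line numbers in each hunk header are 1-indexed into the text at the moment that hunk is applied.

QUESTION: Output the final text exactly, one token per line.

Hunk 1: at line 1 remove [bpx,yfid,tvrpc] add [tcjvp,fbdc] -> 7 lines: otwl waj tcjvp fbdc zrpky lqzm fuwr
Hunk 2: at line 1 remove [waj,tcjvp,fbdc] add [zhp,fyty] -> 6 lines: otwl zhp fyty zrpky lqzm fuwr
Hunk 3: at line 1 remove [zhp] add [ddot,xig,edjh] -> 8 lines: otwl ddot xig edjh fyty zrpky lqzm fuwr
Hunk 4: at line 3 remove [fyty,zrpky] add [qtx,pelgy] -> 8 lines: otwl ddot xig edjh qtx pelgy lqzm fuwr
Hunk 5: at line 1 remove [xig,edjh,qtx] add [zozau] -> 6 lines: otwl ddot zozau pelgy lqzm fuwr

Answer: otwl
ddot
zozau
pelgy
lqzm
fuwr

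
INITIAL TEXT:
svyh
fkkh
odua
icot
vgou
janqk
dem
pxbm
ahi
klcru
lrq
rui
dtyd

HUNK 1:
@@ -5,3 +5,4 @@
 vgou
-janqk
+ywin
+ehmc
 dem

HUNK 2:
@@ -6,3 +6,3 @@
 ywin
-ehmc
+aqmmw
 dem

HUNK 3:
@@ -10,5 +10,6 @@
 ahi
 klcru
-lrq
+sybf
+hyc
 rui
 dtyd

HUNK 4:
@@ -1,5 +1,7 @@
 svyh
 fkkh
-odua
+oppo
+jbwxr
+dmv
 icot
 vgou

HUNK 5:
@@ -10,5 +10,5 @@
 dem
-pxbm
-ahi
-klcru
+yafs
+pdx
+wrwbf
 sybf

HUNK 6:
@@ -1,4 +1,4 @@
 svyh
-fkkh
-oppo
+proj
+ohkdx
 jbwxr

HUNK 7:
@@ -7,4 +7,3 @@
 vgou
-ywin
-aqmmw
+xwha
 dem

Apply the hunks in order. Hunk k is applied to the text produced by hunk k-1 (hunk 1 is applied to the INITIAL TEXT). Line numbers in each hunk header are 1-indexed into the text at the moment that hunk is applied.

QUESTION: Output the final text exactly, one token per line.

Answer: svyh
proj
ohkdx
jbwxr
dmv
icot
vgou
xwha
dem
yafs
pdx
wrwbf
sybf
hyc
rui
dtyd

Derivation:
Hunk 1: at line 5 remove [janqk] add [ywin,ehmc] -> 14 lines: svyh fkkh odua icot vgou ywin ehmc dem pxbm ahi klcru lrq rui dtyd
Hunk 2: at line 6 remove [ehmc] add [aqmmw] -> 14 lines: svyh fkkh odua icot vgou ywin aqmmw dem pxbm ahi klcru lrq rui dtyd
Hunk 3: at line 10 remove [lrq] add [sybf,hyc] -> 15 lines: svyh fkkh odua icot vgou ywin aqmmw dem pxbm ahi klcru sybf hyc rui dtyd
Hunk 4: at line 1 remove [odua] add [oppo,jbwxr,dmv] -> 17 lines: svyh fkkh oppo jbwxr dmv icot vgou ywin aqmmw dem pxbm ahi klcru sybf hyc rui dtyd
Hunk 5: at line 10 remove [pxbm,ahi,klcru] add [yafs,pdx,wrwbf] -> 17 lines: svyh fkkh oppo jbwxr dmv icot vgou ywin aqmmw dem yafs pdx wrwbf sybf hyc rui dtyd
Hunk 6: at line 1 remove [fkkh,oppo] add [proj,ohkdx] -> 17 lines: svyh proj ohkdx jbwxr dmv icot vgou ywin aqmmw dem yafs pdx wrwbf sybf hyc rui dtyd
Hunk 7: at line 7 remove [ywin,aqmmw] add [xwha] -> 16 lines: svyh proj ohkdx jbwxr dmv icot vgou xwha dem yafs pdx wrwbf sybf hyc rui dtyd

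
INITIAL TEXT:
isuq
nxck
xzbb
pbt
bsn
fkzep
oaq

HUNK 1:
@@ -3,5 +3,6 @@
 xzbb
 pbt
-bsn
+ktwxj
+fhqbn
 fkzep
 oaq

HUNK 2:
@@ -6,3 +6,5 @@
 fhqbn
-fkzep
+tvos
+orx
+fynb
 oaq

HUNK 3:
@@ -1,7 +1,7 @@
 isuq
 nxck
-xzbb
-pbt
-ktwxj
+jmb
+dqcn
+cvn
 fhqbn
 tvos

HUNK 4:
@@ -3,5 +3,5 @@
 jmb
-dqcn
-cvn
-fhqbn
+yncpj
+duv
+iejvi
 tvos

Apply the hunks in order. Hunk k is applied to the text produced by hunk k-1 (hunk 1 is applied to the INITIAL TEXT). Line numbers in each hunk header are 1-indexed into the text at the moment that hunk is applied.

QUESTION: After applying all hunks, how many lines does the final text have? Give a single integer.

Answer: 10

Derivation:
Hunk 1: at line 3 remove [bsn] add [ktwxj,fhqbn] -> 8 lines: isuq nxck xzbb pbt ktwxj fhqbn fkzep oaq
Hunk 2: at line 6 remove [fkzep] add [tvos,orx,fynb] -> 10 lines: isuq nxck xzbb pbt ktwxj fhqbn tvos orx fynb oaq
Hunk 3: at line 1 remove [xzbb,pbt,ktwxj] add [jmb,dqcn,cvn] -> 10 lines: isuq nxck jmb dqcn cvn fhqbn tvos orx fynb oaq
Hunk 4: at line 3 remove [dqcn,cvn,fhqbn] add [yncpj,duv,iejvi] -> 10 lines: isuq nxck jmb yncpj duv iejvi tvos orx fynb oaq
Final line count: 10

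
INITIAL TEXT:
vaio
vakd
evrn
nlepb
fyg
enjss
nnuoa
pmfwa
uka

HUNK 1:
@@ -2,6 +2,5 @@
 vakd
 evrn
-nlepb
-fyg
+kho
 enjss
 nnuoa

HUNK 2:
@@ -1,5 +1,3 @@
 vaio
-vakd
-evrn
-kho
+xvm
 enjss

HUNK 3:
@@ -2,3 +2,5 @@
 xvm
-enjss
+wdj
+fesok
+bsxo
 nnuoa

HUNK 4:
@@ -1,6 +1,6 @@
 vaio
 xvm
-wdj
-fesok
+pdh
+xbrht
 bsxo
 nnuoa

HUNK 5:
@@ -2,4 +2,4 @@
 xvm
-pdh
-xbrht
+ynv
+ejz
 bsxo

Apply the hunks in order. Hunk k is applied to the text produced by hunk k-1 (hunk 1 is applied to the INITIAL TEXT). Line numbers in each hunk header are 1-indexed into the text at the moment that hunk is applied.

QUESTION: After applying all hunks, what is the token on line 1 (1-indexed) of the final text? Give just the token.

Answer: vaio

Derivation:
Hunk 1: at line 2 remove [nlepb,fyg] add [kho] -> 8 lines: vaio vakd evrn kho enjss nnuoa pmfwa uka
Hunk 2: at line 1 remove [vakd,evrn,kho] add [xvm] -> 6 lines: vaio xvm enjss nnuoa pmfwa uka
Hunk 3: at line 2 remove [enjss] add [wdj,fesok,bsxo] -> 8 lines: vaio xvm wdj fesok bsxo nnuoa pmfwa uka
Hunk 4: at line 1 remove [wdj,fesok] add [pdh,xbrht] -> 8 lines: vaio xvm pdh xbrht bsxo nnuoa pmfwa uka
Hunk 5: at line 2 remove [pdh,xbrht] add [ynv,ejz] -> 8 lines: vaio xvm ynv ejz bsxo nnuoa pmfwa uka
Final line 1: vaio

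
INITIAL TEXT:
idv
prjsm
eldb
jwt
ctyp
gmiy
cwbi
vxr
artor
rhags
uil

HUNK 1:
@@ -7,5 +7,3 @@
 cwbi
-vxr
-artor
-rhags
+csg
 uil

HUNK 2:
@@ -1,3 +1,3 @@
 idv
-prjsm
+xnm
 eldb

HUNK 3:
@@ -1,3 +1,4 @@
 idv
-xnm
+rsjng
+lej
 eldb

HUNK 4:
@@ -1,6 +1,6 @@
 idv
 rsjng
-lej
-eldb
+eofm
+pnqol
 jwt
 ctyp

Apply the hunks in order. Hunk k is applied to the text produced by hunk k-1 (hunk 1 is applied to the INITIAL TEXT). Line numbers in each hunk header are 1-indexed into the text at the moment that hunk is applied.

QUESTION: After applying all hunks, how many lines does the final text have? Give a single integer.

Answer: 10

Derivation:
Hunk 1: at line 7 remove [vxr,artor,rhags] add [csg] -> 9 lines: idv prjsm eldb jwt ctyp gmiy cwbi csg uil
Hunk 2: at line 1 remove [prjsm] add [xnm] -> 9 lines: idv xnm eldb jwt ctyp gmiy cwbi csg uil
Hunk 3: at line 1 remove [xnm] add [rsjng,lej] -> 10 lines: idv rsjng lej eldb jwt ctyp gmiy cwbi csg uil
Hunk 4: at line 1 remove [lej,eldb] add [eofm,pnqol] -> 10 lines: idv rsjng eofm pnqol jwt ctyp gmiy cwbi csg uil
Final line count: 10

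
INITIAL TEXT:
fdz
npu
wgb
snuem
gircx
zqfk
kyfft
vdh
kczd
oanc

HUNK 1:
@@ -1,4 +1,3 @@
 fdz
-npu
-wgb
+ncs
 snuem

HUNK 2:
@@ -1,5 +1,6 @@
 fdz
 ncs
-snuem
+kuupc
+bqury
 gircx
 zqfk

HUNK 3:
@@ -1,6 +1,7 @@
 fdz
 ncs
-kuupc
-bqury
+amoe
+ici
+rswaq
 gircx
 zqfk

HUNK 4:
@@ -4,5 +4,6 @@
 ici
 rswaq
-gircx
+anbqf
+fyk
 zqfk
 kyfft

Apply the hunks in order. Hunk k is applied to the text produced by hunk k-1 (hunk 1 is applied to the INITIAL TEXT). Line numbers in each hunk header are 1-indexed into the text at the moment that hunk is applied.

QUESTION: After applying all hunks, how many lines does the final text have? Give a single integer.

Hunk 1: at line 1 remove [npu,wgb] add [ncs] -> 9 lines: fdz ncs snuem gircx zqfk kyfft vdh kczd oanc
Hunk 2: at line 1 remove [snuem] add [kuupc,bqury] -> 10 lines: fdz ncs kuupc bqury gircx zqfk kyfft vdh kczd oanc
Hunk 3: at line 1 remove [kuupc,bqury] add [amoe,ici,rswaq] -> 11 lines: fdz ncs amoe ici rswaq gircx zqfk kyfft vdh kczd oanc
Hunk 4: at line 4 remove [gircx] add [anbqf,fyk] -> 12 lines: fdz ncs amoe ici rswaq anbqf fyk zqfk kyfft vdh kczd oanc
Final line count: 12

Answer: 12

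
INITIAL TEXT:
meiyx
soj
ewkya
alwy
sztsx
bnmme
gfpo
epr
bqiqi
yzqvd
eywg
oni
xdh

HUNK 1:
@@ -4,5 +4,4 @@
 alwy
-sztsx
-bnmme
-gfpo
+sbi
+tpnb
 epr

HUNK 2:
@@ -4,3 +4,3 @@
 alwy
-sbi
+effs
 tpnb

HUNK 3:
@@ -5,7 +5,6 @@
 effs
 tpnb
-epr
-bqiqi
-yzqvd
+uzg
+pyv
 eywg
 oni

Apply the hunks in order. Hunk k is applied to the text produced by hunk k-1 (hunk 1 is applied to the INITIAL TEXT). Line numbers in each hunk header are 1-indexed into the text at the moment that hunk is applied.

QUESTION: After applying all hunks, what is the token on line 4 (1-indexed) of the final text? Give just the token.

Hunk 1: at line 4 remove [sztsx,bnmme,gfpo] add [sbi,tpnb] -> 12 lines: meiyx soj ewkya alwy sbi tpnb epr bqiqi yzqvd eywg oni xdh
Hunk 2: at line 4 remove [sbi] add [effs] -> 12 lines: meiyx soj ewkya alwy effs tpnb epr bqiqi yzqvd eywg oni xdh
Hunk 3: at line 5 remove [epr,bqiqi,yzqvd] add [uzg,pyv] -> 11 lines: meiyx soj ewkya alwy effs tpnb uzg pyv eywg oni xdh
Final line 4: alwy

Answer: alwy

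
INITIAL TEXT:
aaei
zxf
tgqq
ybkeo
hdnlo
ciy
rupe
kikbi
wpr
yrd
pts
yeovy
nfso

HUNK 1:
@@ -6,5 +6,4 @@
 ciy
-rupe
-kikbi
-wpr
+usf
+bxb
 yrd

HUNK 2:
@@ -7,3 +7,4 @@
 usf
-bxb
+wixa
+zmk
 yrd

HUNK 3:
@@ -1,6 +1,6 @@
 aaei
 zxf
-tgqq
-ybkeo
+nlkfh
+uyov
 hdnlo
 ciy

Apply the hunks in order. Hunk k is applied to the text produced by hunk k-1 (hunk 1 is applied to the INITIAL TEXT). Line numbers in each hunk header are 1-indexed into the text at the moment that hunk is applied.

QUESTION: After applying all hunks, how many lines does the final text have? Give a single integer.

Hunk 1: at line 6 remove [rupe,kikbi,wpr] add [usf,bxb] -> 12 lines: aaei zxf tgqq ybkeo hdnlo ciy usf bxb yrd pts yeovy nfso
Hunk 2: at line 7 remove [bxb] add [wixa,zmk] -> 13 lines: aaei zxf tgqq ybkeo hdnlo ciy usf wixa zmk yrd pts yeovy nfso
Hunk 3: at line 1 remove [tgqq,ybkeo] add [nlkfh,uyov] -> 13 lines: aaei zxf nlkfh uyov hdnlo ciy usf wixa zmk yrd pts yeovy nfso
Final line count: 13

Answer: 13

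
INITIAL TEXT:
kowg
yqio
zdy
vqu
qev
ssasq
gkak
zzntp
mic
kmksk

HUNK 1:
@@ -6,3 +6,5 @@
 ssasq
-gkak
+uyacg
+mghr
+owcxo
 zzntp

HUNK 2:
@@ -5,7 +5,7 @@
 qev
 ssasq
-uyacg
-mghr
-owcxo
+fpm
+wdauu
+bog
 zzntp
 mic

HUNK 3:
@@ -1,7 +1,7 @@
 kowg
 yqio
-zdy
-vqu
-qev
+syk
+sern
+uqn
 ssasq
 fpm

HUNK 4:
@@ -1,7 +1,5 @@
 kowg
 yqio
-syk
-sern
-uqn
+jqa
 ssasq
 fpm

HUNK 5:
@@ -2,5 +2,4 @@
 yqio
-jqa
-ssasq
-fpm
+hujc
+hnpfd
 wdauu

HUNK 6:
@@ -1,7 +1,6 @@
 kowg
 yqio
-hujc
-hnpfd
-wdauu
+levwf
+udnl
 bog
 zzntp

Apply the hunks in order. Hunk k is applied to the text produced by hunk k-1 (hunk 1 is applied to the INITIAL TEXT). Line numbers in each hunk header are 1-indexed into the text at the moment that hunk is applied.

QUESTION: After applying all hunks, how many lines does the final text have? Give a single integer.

Answer: 8

Derivation:
Hunk 1: at line 6 remove [gkak] add [uyacg,mghr,owcxo] -> 12 lines: kowg yqio zdy vqu qev ssasq uyacg mghr owcxo zzntp mic kmksk
Hunk 2: at line 5 remove [uyacg,mghr,owcxo] add [fpm,wdauu,bog] -> 12 lines: kowg yqio zdy vqu qev ssasq fpm wdauu bog zzntp mic kmksk
Hunk 3: at line 1 remove [zdy,vqu,qev] add [syk,sern,uqn] -> 12 lines: kowg yqio syk sern uqn ssasq fpm wdauu bog zzntp mic kmksk
Hunk 4: at line 1 remove [syk,sern,uqn] add [jqa] -> 10 lines: kowg yqio jqa ssasq fpm wdauu bog zzntp mic kmksk
Hunk 5: at line 2 remove [jqa,ssasq,fpm] add [hujc,hnpfd] -> 9 lines: kowg yqio hujc hnpfd wdauu bog zzntp mic kmksk
Hunk 6: at line 1 remove [hujc,hnpfd,wdauu] add [levwf,udnl] -> 8 lines: kowg yqio levwf udnl bog zzntp mic kmksk
Final line count: 8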